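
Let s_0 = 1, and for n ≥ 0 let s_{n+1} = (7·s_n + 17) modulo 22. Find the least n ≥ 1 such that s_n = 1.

We have s_0 = 1; s_1 = 2; s_2 = 9; s_3 = 14; s_4 = 5; s_5 = 8; s_6 = 7; s_7 = 0; s_8 = 17; s_9 = 4; s_{10} = 1.
The sequence repeats with period 10.
The value 1 next appears (with n ≥ 1) at s_{10}.

10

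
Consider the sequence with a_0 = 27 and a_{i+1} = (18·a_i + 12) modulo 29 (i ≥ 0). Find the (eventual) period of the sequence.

Computing terms: a_0 = 27, a_1 = 5, a_2 = 15, a_3 = 21, a_4 = 13, a_5 = 14, a_6 = 3, a_7 = 8, a_8 = 11, a_9 = 7, a_{10} = 22, a_{11} = 2, a_{12} = 19, a_{13} = 6, a_{14} = 4, a_{15} = 26, a_{16} = 16, a_{17} = 10, a_{18} = 18, a_{19} = 17, a_{20} = 28, a_{21} = 23, a_{22} = 20, a_{23} = 24, a_{24} = 9, a_{25} = 0, a_{26} = 12, a_{27} = 25, a_{28} = 27.
Since a_{28} = a_0 = 27, the sequence is periodic with period 28.

28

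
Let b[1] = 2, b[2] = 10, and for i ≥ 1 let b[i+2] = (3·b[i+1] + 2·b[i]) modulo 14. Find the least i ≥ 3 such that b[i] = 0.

Listing terms: b[1] = 2; b[2] = 10; b[3] = 6; b[4] = 10; b[5] = 0; b[6] = 6; b[7] = 4; b[8] = 10; b[9] = 10; b[10] = 8; b[11] = 2; b[12] = 8; b[13] = 0; b[14] = 2; b[15] = 6; b[16] = 8; b[17] = 8; b[18] = 12; b[19] = 10; b[20] = 12; b[21] = 0; b[22] = 10; b[23] = 2; b[24] = 12; b[25] = 12; b[26] = 4; b[27] = 8; b[28] = 4; b[29] = 0; b[30] = 8; b[31] = 10; b[32] = 4; b[33] = 4; b[34] = 6; b[35] = 12; b[36] = 6; b[37] = 0; b[38] = 12; b[39] = 8; b[40] = 6; b[41] = 6; b[42] = 2; b[43] = 4; b[44] = 2; b[45] = 0; b[46] = 4; b[47] = 12; b[48] = 2; b[49] = 2; b[50] = 10.
Since (b[49], b[50]) = (b[1], b[2]) = (2, 10) (two consecutive terms determine the rest), the sequence is periodic with period 48.
The value 0 first appears (with i ≥ 3) at b[5].

5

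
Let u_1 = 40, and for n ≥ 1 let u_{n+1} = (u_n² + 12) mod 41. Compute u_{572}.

Computing terms: u_1 = 40,  u_2 = 13,  u_3 = 17,  u_4 = 14,  u_5 = 3,  u_6 = 21,  u_7 = 2,  u_8 = 16,  u_9 = 22,  u_{10} = 4,  u_{11} = 28,  u_{12} = 17.
Since u_{12} = u_3 = 17, the sequence is eventually periodic: after a pre-period of length 2 it cycles with period 9.
For n ≥ 3, u_n depends only on (n - 3) mod 9. (572 - 3) mod 9 = 2, so u_{572} = u_5 = 3.

3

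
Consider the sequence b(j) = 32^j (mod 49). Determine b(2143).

32

We have b(0) = 1; b(1) = 32; b(2) = 44; b(3) = 36; b(4) = 25; b(5) = 16; b(6) = 22; b(7) = 18; b(8) = 37; b(9) = 8; b(10) = 11; b(11) = 9; b(12) = 43; b(13) = 4; b(14) = 30; b(15) = 29; b(16) = 46; b(17) = 2; b(18) = 15; b(19) = 39; b(20) = 23; b(21) = 1.
Since b(21) = b(0) = 1, the sequence is periodic with period 21.
(2143 - 0) mod 21 = 1, so b(2143) = b(1) = 32.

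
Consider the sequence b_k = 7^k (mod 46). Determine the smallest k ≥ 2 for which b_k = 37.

15

Computing terms: b_1 = 7,  b_2 = 3,  b_3 = 21,  b_4 = 9,  b_5 = 17,  b_6 = 27,  b_7 = 5,  b_8 = 35,  b_9 = 15,  b_{10} = 13,  b_{11} = 45,  b_{12} = 39,  b_{13} = 43,  b_{14} = 25,  b_{15} = 37,  b_{16} = 29,  b_{17} = 19,  b_{18} = 41,  b_{19} = 11,  b_{20} = 31,  b_{21} = 33,  b_{22} = 1,  b_{23} = 7.
Since b_{23} = b_1 = 7, the sequence is periodic with period 22.
The value 37 first appears (with k ≥ 2) at b_{15}.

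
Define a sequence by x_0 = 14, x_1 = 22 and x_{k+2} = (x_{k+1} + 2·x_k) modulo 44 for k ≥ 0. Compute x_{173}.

6

Computing terms: x_0 = 14,  x_1 = 22,  x_2 = 6,  x_3 = 6,  x_4 = 18,  x_5 = 30,  x_6 = 22,  x_7 = 38,  x_8 = 38,  x_9 = 26,  x_{10} = 14,  x_{11} = 22.
The sequence repeats with period 10.
(173 - 0) mod 10 = 3, so x_{173} = x_3 = 6.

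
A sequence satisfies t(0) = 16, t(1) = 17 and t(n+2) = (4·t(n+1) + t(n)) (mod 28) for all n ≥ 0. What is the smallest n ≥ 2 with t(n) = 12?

4

Listing terms: t(0) = 16, t(1) = 17, t(2) = 0, t(3) = 17, t(4) = 12, t(5) = 9, t(6) = 20, t(7) = 5, t(8) = 12, t(9) = 25, t(10) = 0, t(11) = 25, t(12) = 16, t(13) = 5, t(14) = 8, t(15) = 9, t(16) = 16, t(17) = 17.
The sequence repeats with period 16.
The value 12 first appears (with n ≥ 2) at t(4).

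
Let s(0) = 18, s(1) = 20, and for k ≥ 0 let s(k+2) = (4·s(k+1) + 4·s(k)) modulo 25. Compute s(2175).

Computing terms: s(0) = 18; s(1) = 20; s(2) = 2; s(3) = 13; s(4) = 10; s(5) = 17; s(6) = 8; s(7) = 0; s(8) = 7; s(9) = 3; s(10) = 15; s(11) = 22; s(12) = 23; s(13) = 5; s(14) = 12; s(15) = 18; s(16) = 20.
Since (s(15), s(16)) = (s(0), s(1)) = (18, 20) (two consecutive terms determine the rest), the sequence is periodic with period 15.
So s(2175) = s(0 + ((2175-0) mod 15)) = s(0) = 18.

18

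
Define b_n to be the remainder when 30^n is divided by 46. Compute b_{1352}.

36

Listing terms: b_0 = 1; b_1 = 30; b_2 = 26; b_3 = 44; b_4 = 32; b_5 = 40; b_6 = 4; b_7 = 28; b_8 = 12; b_9 = 38; b_{10} = 36; b_{11} = 22; b_{12} = 16; b_{13} = 20; b_{14} = 2; b_{15} = 14; b_{16} = 6; b_{17} = 42; b_{18} = 18; b_{19} = 34; b_{20} = 8; b_{21} = 10; b_{22} = 24; b_{23} = 30.
Since b_{23} = b_1 = 30, the sequence is eventually periodic: after a pre-period of length 1 it cycles with period 22.
For n ≥ 1, b_n depends only on (n - 1) mod 22. (1352 - 1) mod 22 = 9, so b_{1352} = b_{10} = 36.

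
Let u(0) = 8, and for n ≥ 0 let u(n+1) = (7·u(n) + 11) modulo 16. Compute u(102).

Listing terms: u(0) = 8, u(1) = 3, u(2) = 0, u(3) = 11, u(4) = 8.
The sequence repeats with period 4.
(102 - 0) mod 4 = 2, so u(102) = u(2) = 0.

0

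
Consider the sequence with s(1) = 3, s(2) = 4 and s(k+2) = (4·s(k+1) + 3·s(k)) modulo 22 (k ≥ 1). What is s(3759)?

s(1) = 3, s(2) = 4, s(3) = 3, s(4) = 2, s(5) = 17, s(6) = 8, s(7) = 17, s(8) = 4, s(9) = 1, s(10) = 16, s(11) = 1, s(12) = 8, s(13) = 13, s(14) = 10, s(15) = 13, s(16) = 16, s(17) = 15, s(18) = 20, s(19) = 15, s(20) = 10, s(21) = 19, s(22) = 18, s(23) = 19, s(24) = 20, s(25) = 5, s(26) = 14, s(27) = 5, s(28) = 18, s(29) = 21, s(30) = 6, s(31) = 21, s(32) = 14, s(33) = 9, s(34) = 12, s(35) = 9, s(36) = 6, s(37) = 7, s(38) = 2, s(39) = 7, s(40) = 12, s(41) = 3, s(42) = 4.
The sequence repeats with period 40.
(3759 - 1) mod 40 = 38, so s(3759) = s(39) = 7.

7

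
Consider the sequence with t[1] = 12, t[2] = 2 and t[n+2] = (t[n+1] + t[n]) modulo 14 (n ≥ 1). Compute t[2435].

Computing terms: t[1] = 12; t[2] = 2; t[3] = 0; t[4] = 2; t[5] = 2; t[6] = 4; t[7] = 6; t[8] = 10; t[9] = 2; t[10] = 12; t[11] = 0; t[12] = 12; t[13] = 12; t[14] = 10; t[15] = 8; t[16] = 4; t[17] = 12; t[18] = 2.
Since (t[17], t[18]) = (t[1], t[2]) = (12, 2) (two consecutive terms determine the rest), the sequence is periodic with period 16.
So t[2435] = t[1 + ((2435-1) mod 16)] = t[3] = 0.

0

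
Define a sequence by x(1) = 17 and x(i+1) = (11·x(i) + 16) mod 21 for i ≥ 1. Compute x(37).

17

We have x(1) = 17; x(2) = 14; x(3) = 2; x(4) = 17.
The sequence repeats with period 3.
So x(37) = x(1 + ((37-1) mod 3)) = x(1) = 17.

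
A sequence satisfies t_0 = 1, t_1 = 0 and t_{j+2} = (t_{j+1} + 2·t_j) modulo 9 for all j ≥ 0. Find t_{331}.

6

We have t_0 = 1; t_1 = 0; t_2 = 2; t_3 = 2; t_4 = 6; t_5 = 1; t_6 = 4; t_7 = 6; t_8 = 5; t_9 = 8; t_{10} = 0; t_{11} = 7; t_{12} = 7; t_{13} = 3; t_{14} = 8; t_{15} = 5; t_{16} = 3; t_{17} = 4; t_{18} = 1; t_{19} = 0.
The sequence repeats with period 18.
So t_{331} = t_{0 + ((331-0) mod 18)} = t_7 = 6.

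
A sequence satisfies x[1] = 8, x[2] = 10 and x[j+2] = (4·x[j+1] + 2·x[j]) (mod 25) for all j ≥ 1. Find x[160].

Computing terms: x[1] = 8; x[2] = 10; x[3] = 6; x[4] = 19; x[5] = 13; x[6] = 15; x[7] = 11; x[8] = 24; x[9] = 18; x[10] = 20; x[11] = 16; x[12] = 4; x[13] = 23; x[14] = 0; x[15] = 21; x[16] = 9; x[17] = 3; x[18] = 5; x[19] = 1; x[20] = 14; x[21] = 8; x[22] = 10.
The sequence repeats with period 20.
So x[160] = x[1 + ((160-1) mod 20)] = x[20] = 14.

14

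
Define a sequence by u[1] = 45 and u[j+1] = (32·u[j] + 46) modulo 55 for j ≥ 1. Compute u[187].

Listing terms: u[1] = 45, u[2] = 1, u[3] = 23, u[4] = 12, u[5] = 45.
Since u[5] = u[1] = 45, the sequence is periodic with period 4.
So u[187] = u[1 + ((187-1) mod 4)] = u[3] = 23.

23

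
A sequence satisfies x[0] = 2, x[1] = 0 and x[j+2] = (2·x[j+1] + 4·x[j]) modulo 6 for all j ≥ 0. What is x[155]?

Computing terms: x[0] = 2; x[1] = 0; x[2] = 2; x[3] = 4; x[4] = 4; x[5] = 0; x[6] = 4; x[7] = 2; x[8] = 2; x[9] = 0.
The sequence repeats with period 8.
(155 - 0) mod 8 = 3, so x[155] = x[3] = 4.

4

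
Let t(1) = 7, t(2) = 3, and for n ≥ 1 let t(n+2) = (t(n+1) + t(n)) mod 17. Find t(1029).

7

Listing terms: t(1) = 7; t(2) = 3; t(3) = 10; t(4) = 13; t(5) = 6; t(6) = 2; t(7) = 8; t(8) = 10; t(9) = 1; t(10) = 11; t(11) = 12; t(12) = 6; t(13) = 1; t(14) = 7; t(15) = 8; t(16) = 15; t(17) = 6; t(18) = 4; t(19) = 10; t(20) = 14; t(21) = 7; t(22) = 4; t(23) = 11; t(24) = 15; t(25) = 9; t(26) = 7; t(27) = 16; t(28) = 6; t(29) = 5; t(30) = 11; t(31) = 16; t(32) = 10; t(33) = 9; t(34) = 2; t(35) = 11; t(36) = 13; t(37) = 7; t(38) = 3.
Since (t(37), t(38)) = (t(1), t(2)) = (7, 3) (two consecutive terms determine the rest), the sequence is periodic with period 36.
So t(1029) = t(1 + ((1029-1) mod 36)) = t(21) = 7.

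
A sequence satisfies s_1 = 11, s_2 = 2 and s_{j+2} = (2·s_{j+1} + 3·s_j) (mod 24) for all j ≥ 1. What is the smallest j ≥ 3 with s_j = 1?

7

s_1 = 11, s_2 = 2, s_3 = 13, s_4 = 8, s_5 = 7, s_6 = 14, s_7 = 1, s_8 = 20, s_9 = 19, s_{10} = 2, s_{11} = 13.
Since (s_{10}, s_{11}) = (s_2, s_3) = (2, 13) (two consecutive terms determine the rest), the sequence is eventually periodic: after a pre-period of length 1 it cycles with period 8.
The value 1 first appears (with j ≥ 3) at s_7.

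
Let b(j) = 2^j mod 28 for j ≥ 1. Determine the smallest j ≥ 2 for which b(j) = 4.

We have b(1) = 2, b(2) = 4, b(3) = 8, b(4) = 16, b(5) = 4.
Since b(5) = b(2) = 4, the sequence is eventually periodic: after a pre-period of length 1 it cycles with period 3.
The value 4 first appears (with j ≥ 2) at b(2).

2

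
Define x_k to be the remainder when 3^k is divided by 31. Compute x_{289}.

x_1 = 3; x_2 = 9; x_3 = 27; x_4 = 19; x_5 = 26; x_6 = 16; x_7 = 17; x_8 = 20; x_9 = 29; x_{10} = 25; x_{11} = 13; x_{12} = 8; x_{13} = 24; x_{14} = 10; x_{15} = 30; x_{16} = 28; x_{17} = 22; x_{18} = 4; x_{19} = 12; x_{20} = 5; x_{21} = 15; x_{22} = 14; x_{23} = 11; x_{24} = 2; x_{25} = 6; x_{26} = 18; x_{27} = 23; x_{28} = 7; x_{29} = 21; x_{30} = 1; x_{31} = 3.
Since x_{31} = x_1 = 3, the sequence is periodic with period 30.
So x_{289} = x_{1 + ((289-1) mod 30)} = x_{19} = 12.

12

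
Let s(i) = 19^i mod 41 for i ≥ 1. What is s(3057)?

We have s(1) = 19,  s(2) = 33,  s(3) = 12,  s(4) = 23,  s(5) = 27,  s(6) = 21,  s(7) = 30,  s(8) = 37,  s(9) = 6,  s(10) = 32,  s(11) = 34,  s(12) = 31,  s(13) = 15,  s(14) = 39,  s(15) = 3,  s(16) = 16,  s(17) = 17,  s(18) = 36,  s(19) = 28,  s(20) = 40,  s(21) = 22,  s(22) = 8,  s(23) = 29,  s(24) = 18,  s(25) = 14,  s(26) = 20,  s(27) = 11,  s(28) = 4,  s(29) = 35,  s(30) = 9,  s(31) = 7,  s(32) = 10,  s(33) = 26,  s(34) = 2,  s(35) = 38,  s(36) = 25,  s(37) = 24,  s(38) = 5,  s(39) = 13,  s(40) = 1,  s(41) = 19.
Since s(41) = s(1) = 19, the sequence is periodic with period 40.
So s(3057) = s(1 + ((3057-1) mod 40)) = s(17) = 17.

17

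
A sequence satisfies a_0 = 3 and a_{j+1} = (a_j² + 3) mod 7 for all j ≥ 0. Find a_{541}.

5

a_0 = 3,  a_1 = 5,  a_2 = 0,  a_3 = 3.
The sequence repeats with period 3.
(541 - 0) mod 3 = 1, so a_{541} = a_1 = 5.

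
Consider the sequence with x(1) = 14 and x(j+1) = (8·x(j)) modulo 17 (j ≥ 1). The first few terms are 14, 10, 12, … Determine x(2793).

Computing terms: x(1) = 14,  x(2) = 10,  x(3) = 12,  x(4) = 11,  x(5) = 3,  x(6) = 7,  x(7) = 5,  x(8) = 6,  x(9) = 14.
Since x(9) = x(1) = 14, the sequence is periodic with period 8.
(2793 - 1) mod 8 = 0, so x(2793) = x(1) = 14.

14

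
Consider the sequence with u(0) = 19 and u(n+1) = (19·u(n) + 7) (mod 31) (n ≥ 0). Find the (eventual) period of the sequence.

15

u(0) = 19; u(1) = 27; u(2) = 24; u(3) = 29; u(4) = 0; u(5) = 7; u(6) = 16; u(7) = 1; u(8) = 26; u(9) = 5; u(10) = 9; u(11) = 23; u(12) = 10; u(13) = 11; u(14) = 30; u(15) = 19.
Since u(15) = u(0) = 19, the sequence is periodic with period 15.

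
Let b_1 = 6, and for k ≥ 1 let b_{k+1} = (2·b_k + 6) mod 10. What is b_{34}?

8

Computing terms: b_1 = 6,  b_2 = 8,  b_3 = 2,  b_4 = 0,  b_5 = 6.
The sequence repeats with period 4.
So b_{34} = b_{1 + ((34-1) mod 4)} = b_2 = 8.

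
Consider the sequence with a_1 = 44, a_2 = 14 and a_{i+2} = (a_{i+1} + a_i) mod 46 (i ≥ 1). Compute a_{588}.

Listing terms: a_1 = 44; a_2 = 14; a_3 = 12; a_4 = 26; a_5 = 38; a_6 = 18; a_7 = 10; a_8 = 28; a_9 = 38; a_{10} = 20; a_{11} = 12; a_{12} = 32; a_{13} = 44; a_{14} = 30; a_{15} = 28; a_{16} = 12; a_{17} = 40; a_{18} = 6; a_{19} = 0; a_{20} = 6; a_{21} = 6; a_{22} = 12; a_{23} = 18; a_{24} = 30; a_{25} = 2; a_{26} = 32; a_{27} = 34; a_{28} = 20; a_{29} = 8; a_{30} = 28; a_{31} = 36; a_{32} = 18; a_{33} = 8; a_{34} = 26; a_{35} = 34; a_{36} = 14; a_{37} = 2; a_{38} = 16; a_{39} = 18; a_{40} = 34; a_{41} = 6; a_{42} = 40; a_{43} = 0; a_{44} = 40; a_{45} = 40; a_{46} = 34; a_{47} = 28; a_{48} = 16; a_{49} = 44; a_{50} = 14.
The sequence repeats with period 48.
So a_{588} = a_{1 + ((588-1) mod 48)} = a_{12} = 32.

32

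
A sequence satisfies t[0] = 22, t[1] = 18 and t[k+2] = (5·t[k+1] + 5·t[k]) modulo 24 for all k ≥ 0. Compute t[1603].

t[0] = 22, t[1] = 18, t[2] = 8, t[3] = 10, t[4] = 18, t[5] = 20, t[6] = 22, t[7] = 18.
The sequence repeats with period 6.
So t[1603] = t[0 + ((1603-0) mod 6)] = t[1] = 18.

18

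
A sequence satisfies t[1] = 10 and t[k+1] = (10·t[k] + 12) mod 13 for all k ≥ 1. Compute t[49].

Listing terms: t[1] = 10; t[2] = 8; t[3] = 1; t[4] = 9; t[5] = 11; t[6] = 5; t[7] = 10.
Since t[7] = t[1] = 10, the sequence is periodic with period 6.
(49 - 1) mod 6 = 0, so t[49] = t[1] = 10.

10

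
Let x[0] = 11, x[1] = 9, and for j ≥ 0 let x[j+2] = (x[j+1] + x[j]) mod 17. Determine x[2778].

8

Listing terms: x[0] = 11,  x[1] = 9,  x[2] = 3,  x[3] = 12,  x[4] = 15,  x[5] = 10,  x[6] = 8,  x[7] = 1,  x[8] = 9,  x[9] = 10,  x[10] = 2,  x[11] = 12,  x[12] = 14,  x[13] = 9,  x[14] = 6,  x[15] = 15,  x[16] = 4,  x[17] = 2,  x[18] = 6,  x[19] = 8,  x[20] = 14,  x[21] = 5,  x[22] = 2,  x[23] = 7,  x[24] = 9,  x[25] = 16,  x[26] = 8,  x[27] = 7,  x[28] = 15,  x[29] = 5,  x[30] = 3,  x[31] = 8,  x[32] = 11,  x[33] = 2,  x[34] = 13,  x[35] = 15,  x[36] = 11,  x[37] = 9.
Since (x[36], x[37]) = (x[0], x[1]) = (11, 9) (two consecutive terms determine the rest), the sequence is periodic with period 36.
So x[2778] = x[0 + ((2778-0) mod 36)] = x[6] = 8.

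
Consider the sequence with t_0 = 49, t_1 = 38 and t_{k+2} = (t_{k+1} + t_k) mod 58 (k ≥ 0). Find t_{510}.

t_0 = 49,  t_1 = 38,  t_2 = 29,  t_3 = 9,  t_4 = 38,  t_5 = 47,  t_6 = 27,  t_7 = 16,  t_8 = 43,  t_9 = 1,  t_{10} = 44,  t_{11} = 45,  t_{12} = 31,  t_{13} = 18,  t_{14} = 49,  t_{15} = 9,  t_{16} = 0,  t_{17} = 9,  t_{18} = 9,  t_{19} = 18,  t_{20} = 27,  t_{21} = 45,  t_{22} = 14,  t_{23} = 1,  t_{24} = 15,  t_{25} = 16,  t_{26} = 31,  t_{27} = 47,  t_{28} = 20,  t_{29} = 9,  t_{30} = 29,  t_{31} = 38,  t_{32} = 9,  t_{33} = 47,  t_{34} = 56,  t_{35} = 45,  t_{36} = 43,  t_{37} = 30,  t_{38} = 15,  t_{39} = 45,  t_{40} = 2,  t_{41} = 47,  t_{42} = 49,  t_{43} = 38.
The sequence repeats with period 42.
So t_{510} = t_{0 + ((510-0) mod 42)} = t_6 = 27.

27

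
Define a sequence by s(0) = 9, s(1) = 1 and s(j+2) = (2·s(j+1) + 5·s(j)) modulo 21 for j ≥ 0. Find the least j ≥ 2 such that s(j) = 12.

We have s(0) = 9,  s(1) = 1,  s(2) = 5,  s(3) = 15,  s(4) = 13,  s(5) = 17,  s(6) = 15,  s(7) = 10,  s(8) = 11,  s(9) = 9,  s(10) = 10,  s(11) = 2,  s(12) = 12,  s(13) = 13,  s(14) = 2,  s(15) = 6,  s(16) = 1,  s(17) = 11,  s(18) = 6,  s(19) = 4,  s(20) = 17,  s(21) = 12,  s(22) = 4,  s(23) = 5,  s(24) = 9,  s(25) = 1.
The sequence repeats with period 24.
The value 12 first appears (with j ≥ 2) at s(12).

12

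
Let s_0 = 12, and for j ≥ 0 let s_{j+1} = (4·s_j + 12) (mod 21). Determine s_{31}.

18

s_0 = 12, s_1 = 18, s_2 = 0, s_3 = 12.
Since s_3 = s_0 = 12, the sequence is periodic with period 3.
(31 - 0) mod 3 = 1, so s_{31} = s_1 = 18.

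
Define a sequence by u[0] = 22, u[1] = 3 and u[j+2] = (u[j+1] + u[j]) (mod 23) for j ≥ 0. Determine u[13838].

u[0] = 22; u[1] = 3; u[2] = 2; u[3] = 5; u[4] = 7; u[5] = 12; u[6] = 19; u[7] = 8; u[8] = 4; u[9] = 12; u[10] = 16; u[11] = 5; u[12] = 21; u[13] = 3; u[14] = 1; u[15] = 4; u[16] = 5; u[17] = 9; u[18] = 14; u[19] = 0; u[20] = 14; u[21] = 14; u[22] = 5; u[23] = 19; u[24] = 1; u[25] = 20; u[26] = 21; u[27] = 18; u[28] = 16; u[29] = 11; u[30] = 4; u[31] = 15; u[32] = 19; u[33] = 11; u[34] = 7; u[35] = 18; u[36] = 2; u[37] = 20; u[38] = 22; u[39] = 19; u[40] = 18; u[41] = 14; u[42] = 9; u[43] = 0; u[44] = 9; u[45] = 9; u[46] = 18; u[47] = 4; u[48] = 22; u[49] = 3.
Since (u[48], u[49]) = (u[0], u[1]) = (22, 3) (two consecutive terms determine the rest), the sequence is periodic with period 48.
So u[13838] = u[0 + ((13838-0) mod 48)] = u[14] = 1.

1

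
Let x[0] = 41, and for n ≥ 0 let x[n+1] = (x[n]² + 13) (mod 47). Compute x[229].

Listing terms: x[0] = 41, x[1] = 2, x[2] = 17, x[3] = 20, x[4] = 37, x[5] = 19, x[6] = 45, x[7] = 17.
Since x[7] = x[2] = 17, the sequence is eventually periodic: after a pre-period of length 2 it cycles with period 5.
For n ≥ 2, x[n] depends only on (n - 2) mod 5. (229 - 2) mod 5 = 2, so x[229] = x[4] = 37.

37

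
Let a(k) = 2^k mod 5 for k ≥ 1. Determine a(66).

4

We have a(1) = 2, a(2) = 4, a(3) = 3, a(4) = 1, a(5) = 2.
Since a(5) = a(1) = 2, the sequence is periodic with period 4.
So a(66) = a(1 + ((66-1) mod 4)) = a(2) = 4.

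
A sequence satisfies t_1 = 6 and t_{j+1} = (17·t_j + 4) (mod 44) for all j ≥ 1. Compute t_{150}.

We have t_1 = 6; t_2 = 18; t_3 = 2; t_4 = 38; t_5 = 34; t_6 = 10; t_7 = 42; t_8 = 14; t_9 = 22; t_{10} = 26; t_{11} = 6.
Since t_{11} = t_1 = 6, the sequence is periodic with period 10.
So t_{150} = t_{1 + ((150-1) mod 10)} = t_{10} = 26.

26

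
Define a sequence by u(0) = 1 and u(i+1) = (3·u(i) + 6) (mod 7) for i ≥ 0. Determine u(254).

5

Listing terms: u(0) = 1, u(1) = 2, u(2) = 5, u(3) = 0, u(4) = 6, u(5) = 3, u(6) = 1.
Since u(6) = u(0) = 1, the sequence is periodic with period 6.
(254 - 0) mod 6 = 2, so u(254) = u(2) = 5.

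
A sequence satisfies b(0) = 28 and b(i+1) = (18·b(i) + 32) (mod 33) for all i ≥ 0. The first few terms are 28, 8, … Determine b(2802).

11

Computing terms: b(0) = 28,  b(1) = 8,  b(2) = 11,  b(3) = 32,  b(4) = 14,  b(5) = 20,  b(6) = 29,  b(7) = 26,  b(8) = 5,  b(9) = 23,  b(10) = 17,  b(11) = 8.
Since b(11) = b(1) = 8, the sequence is eventually periodic: after a pre-period of length 1 it cycles with period 10.
For i ≥ 1, b(i) depends only on (i - 1) mod 10. (2802 - 1) mod 10 = 1, so b(2802) = b(2) = 11.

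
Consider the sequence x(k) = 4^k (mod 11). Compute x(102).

Listing terms: x(1) = 4; x(2) = 5; x(3) = 9; x(4) = 3; x(5) = 1; x(6) = 4.
The sequence repeats with period 5.
(102 - 1) mod 5 = 1, so x(102) = x(2) = 5.

5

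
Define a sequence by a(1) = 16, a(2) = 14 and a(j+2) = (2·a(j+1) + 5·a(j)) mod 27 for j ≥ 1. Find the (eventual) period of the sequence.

Listing terms: a(1) = 16, a(2) = 14, a(3) = 0, a(4) = 16, a(5) = 5, a(6) = 9, a(7) = 16, a(8) = 23, a(9) = 18, a(10) = 16, a(11) = 14.
The sequence repeats with period 9.

9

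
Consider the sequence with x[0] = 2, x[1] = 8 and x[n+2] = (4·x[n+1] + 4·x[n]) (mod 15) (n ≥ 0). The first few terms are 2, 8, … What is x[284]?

10

Listing terms: x[0] = 2,  x[1] = 8,  x[2] = 10,  x[3] = 12,  x[4] = 13,  x[5] = 10,  x[6] = 2,  x[7] = 3,  x[8] = 5,  x[9] = 2,  x[10] = 13,  x[11] = 0,  x[12] = 7,  x[13] = 13,  x[14] = 5,  x[15] = 12,  x[16] = 8,  x[17] = 5,  x[18] = 7,  x[19] = 3,  x[20] = 10,  x[21] = 7,  x[22] = 8,  x[23] = 0,  x[24] = 2,  x[25] = 8.
The sequence repeats with period 24.
(284 - 0) mod 24 = 20, so x[284] = x[20] = 10.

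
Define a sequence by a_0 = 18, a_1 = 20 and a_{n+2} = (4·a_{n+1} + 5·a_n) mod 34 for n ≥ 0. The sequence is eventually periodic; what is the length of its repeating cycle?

16

Computing terms: a_0 = 18, a_1 = 20, a_2 = 0, a_3 = 32, a_4 = 26, a_5 = 26, a_6 = 30, a_7 = 12, a_8 = 28, a_9 = 2, a_{10} = 12, a_{11} = 24, a_{12} = 20, a_{13} = 30, a_{14} = 16, a_{15} = 10, a_{16} = 18, a_{17} = 20.
Since (a_{16}, a_{17}) = (a_0, a_1) = (18, 20) (two consecutive terms determine the rest), the sequence is periodic with period 16.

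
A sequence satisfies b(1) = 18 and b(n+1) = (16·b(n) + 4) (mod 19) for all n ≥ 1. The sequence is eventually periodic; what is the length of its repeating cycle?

9

We have b(1) = 18; b(2) = 7; b(3) = 2; b(4) = 17; b(5) = 10; b(6) = 12; b(7) = 6; b(8) = 5; b(9) = 8; b(10) = 18.
Since b(10) = b(1) = 18, the sequence is periodic with period 9.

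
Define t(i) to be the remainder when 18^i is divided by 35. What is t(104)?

Listing terms: t(0) = 1,  t(1) = 18,  t(2) = 9,  t(3) = 22,  t(4) = 11,  t(5) = 23,  t(6) = 29,  t(7) = 32,  t(8) = 16,  t(9) = 8,  t(10) = 4,  t(11) = 2,  t(12) = 1.
The sequence repeats with period 12.
So t(104) = t(0 + ((104-0) mod 12)) = t(8) = 16.

16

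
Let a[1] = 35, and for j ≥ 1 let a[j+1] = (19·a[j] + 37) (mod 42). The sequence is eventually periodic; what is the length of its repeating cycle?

Computing terms: a[1] = 35; a[2] = 30; a[3] = 19; a[4] = 20; a[5] = 39; a[6] = 22; a[7] = 35.
The sequence repeats with period 6.

6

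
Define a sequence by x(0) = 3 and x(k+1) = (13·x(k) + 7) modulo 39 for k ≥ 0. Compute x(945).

x(0) = 3; x(1) = 7; x(2) = 20; x(3) = 33; x(4) = 7.
Since x(4) = x(1) = 7, the sequence is eventually periodic: after a pre-period of length 1 it cycles with period 3.
For k ≥ 1, x(k) depends only on (k - 1) mod 3. (945 - 1) mod 3 = 2, so x(945) = x(3) = 33.

33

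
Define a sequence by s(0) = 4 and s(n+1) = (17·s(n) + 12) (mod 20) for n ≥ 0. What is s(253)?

0

We have s(0) = 4; s(1) = 0; s(2) = 12; s(3) = 16; s(4) = 4.
The sequence repeats with period 4.
(253 - 0) mod 4 = 1, so s(253) = s(1) = 0.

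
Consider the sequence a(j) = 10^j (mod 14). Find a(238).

4

Computing terms: a(0) = 1,  a(1) = 10,  a(2) = 2,  a(3) = 6,  a(4) = 4,  a(5) = 12,  a(6) = 8,  a(7) = 10.
Since a(7) = a(1) = 10, the sequence is eventually periodic: after a pre-period of length 1 it cycles with period 6.
For j ≥ 1, a(j) depends only on (j - 1) mod 6. (238 - 1) mod 6 = 3, so a(238) = a(4) = 4.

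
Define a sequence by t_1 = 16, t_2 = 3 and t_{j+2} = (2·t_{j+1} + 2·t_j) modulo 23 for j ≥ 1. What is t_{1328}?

t_1 = 16; t_2 = 3; t_3 = 15; t_4 = 13; t_5 = 10; t_6 = 0; t_7 = 20; t_8 = 17; t_9 = 5; t_{10} = 21; t_{11} = 6; t_{12} = 8; t_{13} = 5; t_{14} = 3; t_{15} = 16; t_{16} = 15; t_{17} = 16; t_{18} = 16; t_{19} = 18; t_{20} = 22; t_{21} = 11; t_{22} = 20; t_{23} = 16; t_{24} = 3.
Since (t_{23}, t_{24}) = (t_1, t_2) = (16, 3) (two consecutive terms determine the rest), the sequence is periodic with period 22.
So t_{1328} = t_{1 + ((1328-1) mod 22)} = t_8 = 17.

17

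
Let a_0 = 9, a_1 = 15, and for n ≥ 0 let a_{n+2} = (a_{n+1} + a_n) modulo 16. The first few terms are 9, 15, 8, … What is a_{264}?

9

a_0 = 9,  a_1 = 15,  a_2 = 8,  a_3 = 7,  a_4 = 15,  a_5 = 6,  a_6 = 5,  a_7 = 11,  a_8 = 0,  a_9 = 11,  a_{10} = 11,  a_{11} = 6,  a_{12} = 1,  a_{13} = 7,  a_{14} = 8,  a_{15} = 15,  a_{16} = 7,  a_{17} = 6,  a_{18} = 13,  a_{19} = 3,  a_{20} = 0,  a_{21} = 3,  a_{22} = 3,  a_{23} = 6,  a_{24} = 9,  a_{25} = 15.
The sequence repeats with period 24.
(264 - 0) mod 24 = 0, so a_{264} = a_0 = 9.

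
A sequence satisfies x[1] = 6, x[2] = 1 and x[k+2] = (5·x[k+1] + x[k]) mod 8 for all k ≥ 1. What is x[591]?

We have x[1] = 6; x[2] = 1; x[3] = 3; x[4] = 0; x[5] = 3; x[6] = 7; x[7] = 6; x[8] = 5; x[9] = 7; x[10] = 0; x[11] = 7; x[12] = 3; x[13] = 6; x[14] = 1.
Since (x[13], x[14]) = (x[1], x[2]) = (6, 1) (two consecutive terms determine the rest), the sequence is periodic with period 12.
So x[591] = x[1 + ((591-1) mod 12)] = x[3] = 3.

3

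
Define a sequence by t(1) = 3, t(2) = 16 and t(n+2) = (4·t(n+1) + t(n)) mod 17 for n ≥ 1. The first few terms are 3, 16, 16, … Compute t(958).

Computing terms: t(1) = 3,  t(2) = 16,  t(3) = 16,  t(4) = 12,  t(5) = 13,  t(6) = 13,  t(7) = 14,  t(8) = 1,  t(9) = 1,  t(10) = 5,  t(11) = 4,  t(12) = 4,  t(13) = 3,  t(14) = 16.
The sequence repeats with period 12.
So t(958) = t(1 + ((958-1) mod 12)) = t(10) = 5.

5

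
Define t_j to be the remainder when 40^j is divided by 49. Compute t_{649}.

Listing terms: t_1 = 40; t_2 = 32; t_3 = 6; t_4 = 44; t_5 = 45; t_6 = 36; t_7 = 19; t_8 = 25; t_9 = 20; t_{10} = 16; t_{11} = 3; t_{12} = 22; t_{13} = 47; t_{14} = 18; t_{15} = 34; t_{16} = 37; t_{17} = 10; t_{18} = 8; t_{19} = 26; t_{20} = 11; t_{21} = 48; t_{22} = 9; t_{23} = 17; t_{24} = 43; t_{25} = 5; t_{26} = 4; t_{27} = 13; t_{28} = 30; t_{29} = 24; t_{30} = 29; t_{31} = 33; t_{32} = 46; t_{33} = 27; t_{34} = 2; t_{35} = 31; t_{36} = 15; t_{37} = 12; t_{38} = 39; t_{39} = 41; t_{40} = 23; t_{41} = 38; t_{42} = 1; t_{43} = 40.
Since t_{43} = t_1 = 40, the sequence is periodic with period 42.
So t_{649} = t_{1 + ((649-1) mod 42)} = t_{19} = 26.

26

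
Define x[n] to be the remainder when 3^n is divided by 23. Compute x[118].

6

We have x[1] = 3,  x[2] = 9,  x[3] = 4,  x[4] = 12,  x[5] = 13,  x[6] = 16,  x[7] = 2,  x[8] = 6,  x[9] = 18,  x[10] = 8,  x[11] = 1,  x[12] = 3.
Since x[12] = x[1] = 3, the sequence is periodic with period 11.
So x[118] = x[1 + ((118-1) mod 11)] = x[8] = 6.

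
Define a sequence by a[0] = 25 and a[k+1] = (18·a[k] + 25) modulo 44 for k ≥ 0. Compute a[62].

a[0] = 25, a[1] = 35, a[2] = 39, a[3] = 23, a[4] = 43, a[5] = 7, a[6] = 19, a[7] = 15, a[8] = 31, a[9] = 11, a[10] = 3, a[11] = 35.
Since a[11] = a[1] = 35, the sequence is eventually periodic: after a pre-period of length 1 it cycles with period 10.
For k ≥ 1, a[k] depends only on (k - 1) mod 10. (62 - 1) mod 10 = 1, so a[62] = a[2] = 39.

39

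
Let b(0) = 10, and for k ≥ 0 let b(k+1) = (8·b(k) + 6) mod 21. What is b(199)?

We have b(0) = 10; b(1) = 2; b(2) = 1; b(3) = 14; b(4) = 13; b(5) = 5; b(6) = 4; b(7) = 17; b(8) = 16; b(9) = 8; b(10) = 7; b(11) = 20; b(12) = 19; b(13) = 11; b(14) = 10.
The sequence repeats with period 14.
(199 - 0) mod 14 = 3, so b(199) = b(3) = 14.

14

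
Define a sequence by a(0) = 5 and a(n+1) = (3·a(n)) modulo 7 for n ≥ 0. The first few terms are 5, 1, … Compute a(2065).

a(0) = 5,  a(1) = 1,  a(2) = 3,  a(3) = 2,  a(4) = 6,  a(5) = 4,  a(6) = 5.
The sequence repeats with period 6.
So a(2065) = a(0 + ((2065-0) mod 6)) = a(1) = 1.

1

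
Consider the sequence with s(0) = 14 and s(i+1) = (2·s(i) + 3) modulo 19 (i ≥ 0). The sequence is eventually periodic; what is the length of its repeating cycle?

18

Listing terms: s(0) = 14; s(1) = 12; s(2) = 8; s(3) = 0; s(4) = 3; s(5) = 9; s(6) = 2; s(7) = 7; s(8) = 17; s(9) = 18; s(10) = 1; s(11) = 5; s(12) = 13; s(13) = 10; s(14) = 4; s(15) = 11; s(16) = 6; s(17) = 15; s(18) = 14.
Since s(18) = s(0) = 14, the sequence is periodic with period 18.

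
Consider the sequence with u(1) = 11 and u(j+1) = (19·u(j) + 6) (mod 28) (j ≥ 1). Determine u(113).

27

Listing terms: u(1) = 11, u(2) = 19, u(3) = 3, u(4) = 7, u(5) = 27, u(6) = 15, u(7) = 11.
Since u(7) = u(1) = 11, the sequence is periodic with period 6.
So u(113) = u(1 + ((113-1) mod 6)) = u(5) = 27.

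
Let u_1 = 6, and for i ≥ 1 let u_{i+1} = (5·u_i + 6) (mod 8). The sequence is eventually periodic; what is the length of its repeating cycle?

4

u_1 = 6,  u_2 = 4,  u_3 = 2,  u_4 = 0,  u_5 = 6.
Since u_5 = u_1 = 6, the sequence is periodic with period 4.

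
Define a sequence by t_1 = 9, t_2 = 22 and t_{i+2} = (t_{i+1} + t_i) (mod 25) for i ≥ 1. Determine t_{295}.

Computing terms: t_1 = 9, t_2 = 22, t_3 = 6, t_4 = 3, t_5 = 9, t_6 = 12, t_7 = 21, t_8 = 8, t_9 = 4, t_{10} = 12, t_{11} = 16, t_{12} = 3, t_{13} = 19, t_{14} = 22, t_{15} = 16, t_{16} = 13, t_{17} = 4, t_{18} = 17, t_{19} = 21, t_{20} = 13, t_{21} = 9, t_{22} = 22.
Since (t_{21}, t_{22}) = (t_1, t_2) = (9, 22) (two consecutive terms determine the rest), the sequence is periodic with period 20.
So t_{295} = t_{1 + ((295-1) mod 20)} = t_{15} = 16.

16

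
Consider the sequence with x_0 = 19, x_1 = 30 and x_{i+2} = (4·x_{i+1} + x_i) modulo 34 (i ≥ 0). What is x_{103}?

4

We have x_0 = 19,  x_1 = 30,  x_2 = 3,  x_3 = 8,  x_4 = 1,  x_5 = 12,  x_6 = 15,  x_7 = 4,  x_8 = 31,  x_9 = 26,  x_{10} = 33,  x_{11} = 22,  x_{12} = 19,  x_{13} = 30.
The sequence repeats with period 12.
(103 - 0) mod 12 = 7, so x_{103} = x_7 = 4.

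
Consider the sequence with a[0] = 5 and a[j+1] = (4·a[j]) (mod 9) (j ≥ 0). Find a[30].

5

We have a[0] = 5, a[1] = 2, a[2] = 8, a[3] = 5.
The sequence repeats with period 3.
So a[30] = a[0 + ((30-0) mod 3)] = a[0] = 5.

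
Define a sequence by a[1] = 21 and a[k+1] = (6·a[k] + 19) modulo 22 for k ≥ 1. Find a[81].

21

Computing terms: a[1] = 21,  a[2] = 13,  a[3] = 9,  a[4] = 7,  a[5] = 17,  a[6] = 11,  a[7] = 19,  a[8] = 1,  a[9] = 3,  a[10] = 15,  a[11] = 21.
The sequence repeats with period 10.
So a[81] = a[1 + ((81-1) mod 10)] = a[1] = 21.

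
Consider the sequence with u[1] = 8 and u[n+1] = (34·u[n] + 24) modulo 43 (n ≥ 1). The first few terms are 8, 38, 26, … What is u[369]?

u[1] = 8,  u[2] = 38,  u[3] = 26,  u[4] = 5,  u[5] = 22,  u[6] = 41,  u[7] = 42,  u[8] = 33,  u[9] = 28,  u[10] = 30,  u[11] = 12,  u[12] = 2,  u[13] = 6,  u[14] = 13,  u[15] = 36,  u[16] = 1,  u[17] = 15,  u[18] = 18,  u[19] = 34,  u[20] = 19,  u[21] = 25,  u[22] = 14,  u[23] = 27,  u[24] = 39,  u[25] = 17,  u[26] = 0,  u[27] = 24,  u[28] = 23,  u[29] = 32,  u[30] = 37,  u[31] = 35,  u[32] = 10,  u[33] = 20,  u[34] = 16,  u[35] = 9,  u[36] = 29,  u[37] = 21,  u[38] = 7,  u[39] = 4,  u[40] = 31,  u[41] = 3,  u[42] = 40,  u[43] = 8.
Since u[43] = u[1] = 8, the sequence is periodic with period 42.
So u[369] = u[1 + ((369-1) mod 42)] = u[33] = 20.

20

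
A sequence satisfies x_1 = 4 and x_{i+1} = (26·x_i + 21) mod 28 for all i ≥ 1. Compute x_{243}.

23

We have x_1 = 4,  x_2 = 13,  x_3 = 23,  x_4 = 3,  x_5 = 15,  x_6 = 19,  x_7 = 11,  x_8 = 27,  x_9 = 23.
Since x_9 = x_3 = 23, the sequence is eventually periodic: after a pre-period of length 2 it cycles with period 6.
For i ≥ 3, x_i depends only on (i - 3) mod 6. (243 - 3) mod 6 = 0, so x_{243} = x_3 = 23.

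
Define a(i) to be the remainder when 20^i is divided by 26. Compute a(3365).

Computing terms: a(0) = 1; a(1) = 20; a(2) = 10; a(3) = 18; a(4) = 22; a(5) = 24; a(6) = 12; a(7) = 6; a(8) = 16; a(9) = 8; a(10) = 4; a(11) = 2; a(12) = 14; a(13) = 20.
Since a(13) = a(1) = 20, the sequence is eventually periodic: after a pre-period of length 1 it cycles with period 12.
For i ≥ 1, a(i) depends only on (i - 1) mod 12. (3365 - 1) mod 12 = 4, so a(3365) = a(5) = 24.

24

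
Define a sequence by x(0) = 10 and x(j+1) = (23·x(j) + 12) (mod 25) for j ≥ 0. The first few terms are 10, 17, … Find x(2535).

21

Computing terms: x(0) = 10,  x(1) = 17,  x(2) = 3,  x(3) = 6,  x(4) = 0,  x(5) = 12,  x(6) = 13,  x(7) = 11,  x(8) = 15,  x(9) = 7,  x(10) = 23,  x(11) = 16,  x(12) = 5,  x(13) = 2,  x(14) = 8,  x(15) = 21,  x(16) = 20,  x(17) = 22,  x(18) = 18,  x(19) = 1,  x(20) = 10.
The sequence repeats with period 20.
So x(2535) = x(0 + ((2535-0) mod 20)) = x(15) = 21.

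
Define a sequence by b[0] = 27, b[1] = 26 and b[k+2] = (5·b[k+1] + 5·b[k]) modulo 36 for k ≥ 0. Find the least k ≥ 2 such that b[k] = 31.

11

Listing terms: b[0] = 27,  b[1] = 26,  b[2] = 13,  b[3] = 15,  b[4] = 32,  b[5] = 19,  b[6] = 3,  b[7] = 2,  b[8] = 25,  b[9] = 27,  b[10] = 8,  b[11] = 31,  b[12] = 15,  b[13] = 14,  b[14] = 1,  b[15] = 3,  b[16] = 20,  b[17] = 7,  b[18] = 27,  b[19] = 26.
Since (b[18], b[19]) = (b[0], b[1]) = (27, 26) (two consecutive terms determine the rest), the sequence is periodic with period 18.
The value 31 first appears (with k ≥ 2) at b[11].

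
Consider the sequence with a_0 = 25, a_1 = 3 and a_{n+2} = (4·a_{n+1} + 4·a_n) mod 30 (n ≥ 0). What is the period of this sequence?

24

We have a_0 = 25, a_1 = 3, a_2 = 22, a_3 = 10, a_4 = 8, a_5 = 12, a_6 = 20, a_7 = 8, a_8 = 22, a_9 = 0, a_{10} = 28, a_{11} = 22, a_{12} = 20, a_{13} = 18, a_{14} = 2, a_{15} = 20, a_{16} = 28, a_{17} = 12, a_{18} = 10, a_{19} = 28, a_{20} = 2, a_{21} = 0, a_{22} = 8, a_{23} = 2, a_{24} = 10, a_{25} = 18, a_{26} = 22, a_{27} = 10.
Since (a_{26}, a_{27}) = (a_2, a_3) = (22, 10) (two consecutive terms determine the rest), the sequence is eventually periodic: after a pre-period of length 2 it cycles with period 24.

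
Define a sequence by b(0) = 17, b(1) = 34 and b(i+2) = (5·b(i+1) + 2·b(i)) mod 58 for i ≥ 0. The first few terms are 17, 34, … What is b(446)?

36

We have b(0) = 17,  b(1) = 34,  b(2) = 30,  b(3) = 44,  b(4) = 48,  b(5) = 38,  b(6) = 54,  b(7) = 56,  b(8) = 40,  b(9) = 22,  b(10) = 16,  b(11) = 8,  b(12) = 14,  b(13) = 28,  b(14) = 52,  b(15) = 26,  b(16) = 2,  b(17) = 4,  b(18) = 24,  b(19) = 12,  b(20) = 50,  b(21) = 42,  b(22) = 20,  b(23) = 10,  b(24) = 32,  b(25) = 6,  b(26) = 36,  b(27) = 18,  b(28) = 46,  b(29) = 34,  b(30) = 30.
Since (b(29), b(30)) = (b(1), b(2)) = (34, 30) (two consecutive terms determine the rest), the sequence is eventually periodic: after a pre-period of length 1 it cycles with period 28.
For i ≥ 1, b(i) depends only on (i - 1) mod 28. (446 - 1) mod 28 = 25, so b(446) = b(26) = 36.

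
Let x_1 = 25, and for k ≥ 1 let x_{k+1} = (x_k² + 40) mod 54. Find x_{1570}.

Listing terms: x_1 = 25, x_2 = 17, x_3 = 5, x_4 = 11, x_5 = 53, x_6 = 41, x_7 = 47, x_8 = 35, x_9 = 23, x_{10} = 29, x_{11} = 17.
Since x_{11} = x_2 = 17, the sequence is eventually periodic: after a pre-period of length 1 it cycles with period 9.
For k ≥ 2, x_k depends only on (k - 2) mod 9. (1570 - 2) mod 9 = 2, so x_{1570} = x_4 = 11.

11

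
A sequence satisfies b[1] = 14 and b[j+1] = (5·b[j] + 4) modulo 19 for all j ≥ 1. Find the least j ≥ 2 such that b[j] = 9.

7

We have b[1] = 14,  b[2] = 17,  b[3] = 13,  b[4] = 12,  b[5] = 7,  b[6] = 1,  b[7] = 9,  b[8] = 11,  b[9] = 2,  b[10] = 14.
The sequence repeats with period 9.
The value 9 first appears (with j ≥ 2) at b[7].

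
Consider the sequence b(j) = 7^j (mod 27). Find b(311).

13

We have b(1) = 7, b(2) = 22, b(3) = 19, b(4) = 25, b(5) = 13, b(6) = 10, b(7) = 16, b(8) = 4, b(9) = 1, b(10) = 7.
Since b(10) = b(1) = 7, the sequence is periodic with period 9.
So b(311) = b(1 + ((311-1) mod 9)) = b(5) = 13.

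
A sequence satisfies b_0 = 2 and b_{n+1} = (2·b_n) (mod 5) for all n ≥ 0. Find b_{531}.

We have b_0 = 2, b_1 = 4, b_2 = 3, b_3 = 1, b_4 = 2.
The sequence repeats with period 4.
(531 - 0) mod 4 = 3, so b_{531} = b_3 = 1.

1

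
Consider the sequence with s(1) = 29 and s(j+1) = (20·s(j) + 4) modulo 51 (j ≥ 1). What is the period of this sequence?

We have s(1) = 29,  s(2) = 23,  s(3) = 5,  s(4) = 2,  s(5) = 44,  s(6) = 17,  s(7) = 38,  s(8) = 50,  s(9) = 35,  s(10) = 41,  s(11) = 8,  s(12) = 11,  s(13) = 20,  s(14) = 47,  s(15) = 26,  s(16) = 14,  s(17) = 29.
Since s(17) = s(1) = 29, the sequence is periodic with period 16.

16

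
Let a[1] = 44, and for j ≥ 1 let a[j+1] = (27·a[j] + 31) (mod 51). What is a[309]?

Listing terms: a[1] = 44, a[2] = 46, a[3] = 49, a[4] = 28, a[5] = 22, a[6] = 13, a[7] = 25, a[8] = 43, a[9] = 19, a[10] = 34, a[11] = 31, a[12] = 1, a[13] = 7, a[14] = 16, a[15] = 4, a[16] = 37, a[17] = 10, a[18] = 46.
Since a[18] = a[2] = 46, the sequence is eventually periodic: after a pre-period of length 1 it cycles with period 16.
For j ≥ 2, a[j] depends only on (j - 2) mod 16. (309 - 2) mod 16 = 3, so a[309] = a[5] = 22.

22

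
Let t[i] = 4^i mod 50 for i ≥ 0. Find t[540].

We have t[0] = 1; t[1] = 4; t[2] = 16; t[3] = 14; t[4] = 6; t[5] = 24; t[6] = 46; t[7] = 34; t[8] = 36; t[9] = 44; t[10] = 26; t[11] = 4.
Since t[11] = t[1] = 4, the sequence is eventually periodic: after a pre-period of length 1 it cycles with period 10.
For i ≥ 1, t[i] depends only on (i - 1) mod 10. (540 - 1) mod 10 = 9, so t[540] = t[10] = 26.

26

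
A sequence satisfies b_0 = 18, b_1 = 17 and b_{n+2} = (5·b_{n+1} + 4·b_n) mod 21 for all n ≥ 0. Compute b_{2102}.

11

b_0 = 18; b_1 = 17; b_2 = 10; b_3 = 13; b_4 = 0; b_5 = 10; b_6 = 8; b_7 = 17; b_8 = 12; b_9 = 2; b_{10} = 16; b_{11} = 4; b_{12} = 0; b_{13} = 16; b_{14} = 17; b_{15} = 2; b_{16} = 15; b_{17} = 20; b_{18} = 13; b_{19} = 19; b_{20} = 0; b_{21} = 13; b_{22} = 2; b_{23} = 20; b_{24} = 3; b_{25} = 11; b_{26} = 4; b_{27} = 1; b_{28} = 0; b_{29} = 4; b_{30} = 20; b_{31} = 11; b_{32} = 9; b_{33} = 5; b_{34} = 19; b_{35} = 10; b_{36} = 0; b_{37} = 19; b_{38} = 11; b_{39} = 5; b_{40} = 6; b_{41} = 8; b_{42} = 1; b_{43} = 16; b_{44} = 0; b_{45} = 1; b_{46} = 5; b_{47} = 8; b_{48} = 18; b_{49} = 17.
The sequence repeats with period 48.
(2102 - 0) mod 48 = 38, so b_{2102} = b_{38} = 11.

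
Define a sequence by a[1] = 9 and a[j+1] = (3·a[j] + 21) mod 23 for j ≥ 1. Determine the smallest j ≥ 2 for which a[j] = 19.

11

Computing terms: a[1] = 9,  a[2] = 2,  a[3] = 4,  a[4] = 10,  a[5] = 5,  a[6] = 13,  a[7] = 14,  a[8] = 17,  a[9] = 3,  a[10] = 7,  a[11] = 19,  a[12] = 9.
The sequence repeats with period 11.
The value 19 first appears (with j ≥ 2) at a[11].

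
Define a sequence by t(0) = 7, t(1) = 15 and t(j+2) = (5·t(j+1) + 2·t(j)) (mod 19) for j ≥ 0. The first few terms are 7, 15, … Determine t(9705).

Computing terms: t(0) = 7, t(1) = 15, t(2) = 13, t(3) = 0, t(4) = 7, t(5) = 16, t(6) = 18, t(7) = 8, t(8) = 0, t(9) = 16, t(10) = 4, t(11) = 14, t(12) = 2, t(13) = 0, t(14) = 4, t(15) = 1, t(16) = 13, t(17) = 10, t(18) = 0, t(19) = 1, t(20) = 5, t(21) = 8, t(22) = 12, t(23) = 0, t(24) = 5, t(25) = 6, t(26) = 2, t(27) = 3, t(28) = 0, t(29) = 6, t(30) = 11, t(31) = 10, t(32) = 15, t(33) = 0, t(34) = 11, t(35) = 17, t(36) = 12, t(37) = 18, t(38) = 0, t(39) = 17, t(40) = 9, t(41) = 3, t(42) = 14, t(43) = 0, t(44) = 9, t(45) = 7, t(46) = 15.
The sequence repeats with period 45.
So t(9705) = t(0 + ((9705-0) mod 45)) = t(30) = 11.

11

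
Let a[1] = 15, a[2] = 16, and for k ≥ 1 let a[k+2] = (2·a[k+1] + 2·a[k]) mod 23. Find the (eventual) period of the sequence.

22

Computing terms: a[1] = 15,  a[2] = 16,  a[3] = 16,  a[4] = 18,  a[5] = 22,  a[6] = 11,  a[7] = 20,  a[8] = 16,  a[9] = 3,  a[10] = 15,  a[11] = 13,  a[12] = 10,  a[13] = 0,  a[14] = 20,  a[15] = 17,  a[16] = 5,  a[17] = 21,  a[18] = 6,  a[19] = 8,  a[20] = 5,  a[21] = 3,  a[22] = 16,  a[23] = 15,  a[24] = 16.
Since (a[23], a[24]) = (a[1], a[2]) = (15, 16) (two consecutive terms determine the rest), the sequence is periodic with period 22.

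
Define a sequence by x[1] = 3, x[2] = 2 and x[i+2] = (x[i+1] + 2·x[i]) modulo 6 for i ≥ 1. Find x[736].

Listing terms: x[1] = 3; x[2] = 2; x[3] = 2; x[4] = 0; x[5] = 4; x[6] = 4; x[7] = 0; x[8] = 2; x[9] = 2.
Since (x[8], x[9]) = (x[2], x[3]) = (2, 2) (two consecutive terms determine the rest), the sequence is eventually periodic: after a pre-period of length 1 it cycles with period 6.
For i ≥ 2, x[i] depends only on (i - 2) mod 6. (736 - 2) mod 6 = 2, so x[736] = x[4] = 0.

0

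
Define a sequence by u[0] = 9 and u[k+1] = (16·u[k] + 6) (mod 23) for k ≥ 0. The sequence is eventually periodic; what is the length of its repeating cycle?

11

Computing terms: u[0] = 9, u[1] = 12, u[2] = 14, u[3] = 0, u[4] = 6, u[5] = 10, u[6] = 5, u[7] = 17, u[8] = 2, u[9] = 15, u[10] = 16, u[11] = 9.
The sequence repeats with period 11.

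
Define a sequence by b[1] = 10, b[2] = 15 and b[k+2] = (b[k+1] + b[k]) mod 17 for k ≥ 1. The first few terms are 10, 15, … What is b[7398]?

We have b[1] = 10,  b[2] = 15,  b[3] = 8,  b[4] = 6,  b[5] = 14,  b[6] = 3,  b[7] = 0,  b[8] = 3,  b[9] = 3,  b[10] = 6,  b[11] = 9,  b[12] = 15,  b[13] = 7,  b[14] = 5,  b[15] = 12,  b[16] = 0,  b[17] = 12,  b[18] = 12,  b[19] = 7,  b[20] = 2,  b[21] = 9,  b[22] = 11,  b[23] = 3,  b[24] = 14,  b[25] = 0,  b[26] = 14,  b[27] = 14,  b[28] = 11,  b[29] = 8,  b[30] = 2,  b[31] = 10,  b[32] = 12,  b[33] = 5,  b[34] = 0,  b[35] = 5,  b[36] = 5,  b[37] = 10,  b[38] = 15.
The sequence repeats with period 36.
(7398 - 1) mod 36 = 17, so b[7398] = b[18] = 12.

12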